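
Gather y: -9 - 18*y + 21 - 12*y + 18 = 30 - 30*y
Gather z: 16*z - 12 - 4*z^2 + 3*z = -4*z^2 + 19*z - 12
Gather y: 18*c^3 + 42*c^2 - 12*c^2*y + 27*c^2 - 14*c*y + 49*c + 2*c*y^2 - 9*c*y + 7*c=18*c^3 + 69*c^2 + 2*c*y^2 + 56*c + y*(-12*c^2 - 23*c)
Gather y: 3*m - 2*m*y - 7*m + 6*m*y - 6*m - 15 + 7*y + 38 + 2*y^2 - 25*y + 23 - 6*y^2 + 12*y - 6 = -10*m - 4*y^2 + y*(4*m - 6) + 40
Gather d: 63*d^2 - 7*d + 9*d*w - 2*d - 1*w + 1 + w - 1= 63*d^2 + d*(9*w - 9)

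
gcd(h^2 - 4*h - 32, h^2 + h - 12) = h + 4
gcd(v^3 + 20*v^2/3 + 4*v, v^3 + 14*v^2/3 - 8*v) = v^2 + 6*v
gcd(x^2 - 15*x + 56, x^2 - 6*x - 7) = x - 7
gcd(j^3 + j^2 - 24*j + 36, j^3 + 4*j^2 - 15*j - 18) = j^2 + 3*j - 18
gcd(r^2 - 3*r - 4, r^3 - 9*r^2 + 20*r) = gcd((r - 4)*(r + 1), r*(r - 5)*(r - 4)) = r - 4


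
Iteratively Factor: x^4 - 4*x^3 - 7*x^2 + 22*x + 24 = (x + 2)*(x^3 - 6*x^2 + 5*x + 12) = (x - 4)*(x + 2)*(x^2 - 2*x - 3) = (x - 4)*(x - 3)*(x + 2)*(x + 1)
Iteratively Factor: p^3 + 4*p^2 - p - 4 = (p + 4)*(p^2 - 1) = (p - 1)*(p + 4)*(p + 1)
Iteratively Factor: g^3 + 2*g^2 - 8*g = (g)*(g^2 + 2*g - 8) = g*(g + 4)*(g - 2)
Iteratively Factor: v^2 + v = (v)*(v + 1)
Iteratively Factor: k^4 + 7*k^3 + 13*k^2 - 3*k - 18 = (k + 3)*(k^3 + 4*k^2 + k - 6) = (k + 3)^2*(k^2 + k - 2) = (k + 2)*(k + 3)^2*(k - 1)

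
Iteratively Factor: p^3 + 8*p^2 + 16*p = (p + 4)*(p^2 + 4*p) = (p + 4)^2*(p)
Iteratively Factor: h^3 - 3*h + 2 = (h + 2)*(h^2 - 2*h + 1) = (h - 1)*(h + 2)*(h - 1)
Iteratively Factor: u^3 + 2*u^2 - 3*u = (u + 3)*(u^2 - u) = (u - 1)*(u + 3)*(u)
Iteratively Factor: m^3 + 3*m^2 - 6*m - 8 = (m - 2)*(m^2 + 5*m + 4) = (m - 2)*(m + 4)*(m + 1)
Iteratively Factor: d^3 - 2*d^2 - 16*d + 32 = (d - 2)*(d^2 - 16) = (d - 4)*(d - 2)*(d + 4)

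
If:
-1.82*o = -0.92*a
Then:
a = 1.97826086956522*o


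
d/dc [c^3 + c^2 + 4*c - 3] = 3*c^2 + 2*c + 4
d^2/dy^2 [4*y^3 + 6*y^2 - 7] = 24*y + 12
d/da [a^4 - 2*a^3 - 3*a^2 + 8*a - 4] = 4*a^3 - 6*a^2 - 6*a + 8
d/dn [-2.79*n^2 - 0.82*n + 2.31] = -5.58*n - 0.82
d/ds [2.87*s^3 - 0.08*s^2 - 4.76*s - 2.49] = 8.61*s^2 - 0.16*s - 4.76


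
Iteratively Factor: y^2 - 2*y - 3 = (y - 3)*(y + 1)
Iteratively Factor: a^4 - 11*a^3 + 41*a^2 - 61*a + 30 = (a - 1)*(a^3 - 10*a^2 + 31*a - 30) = (a - 3)*(a - 1)*(a^2 - 7*a + 10) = (a - 5)*(a - 3)*(a - 1)*(a - 2)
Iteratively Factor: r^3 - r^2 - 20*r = (r)*(r^2 - r - 20) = r*(r - 5)*(r + 4)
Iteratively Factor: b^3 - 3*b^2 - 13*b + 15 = (b - 1)*(b^2 - 2*b - 15) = (b - 1)*(b + 3)*(b - 5)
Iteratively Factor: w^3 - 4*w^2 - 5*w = (w - 5)*(w^2 + w) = w*(w - 5)*(w + 1)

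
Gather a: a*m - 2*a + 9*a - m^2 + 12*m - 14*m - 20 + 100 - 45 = a*(m + 7) - m^2 - 2*m + 35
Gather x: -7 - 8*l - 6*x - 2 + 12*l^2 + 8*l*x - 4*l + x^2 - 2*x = 12*l^2 - 12*l + x^2 + x*(8*l - 8) - 9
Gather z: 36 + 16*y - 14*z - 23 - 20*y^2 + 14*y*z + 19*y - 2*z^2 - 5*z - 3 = -20*y^2 + 35*y - 2*z^2 + z*(14*y - 19) + 10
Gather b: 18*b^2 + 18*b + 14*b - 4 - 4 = 18*b^2 + 32*b - 8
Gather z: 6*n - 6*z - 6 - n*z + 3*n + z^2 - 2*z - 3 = 9*n + z^2 + z*(-n - 8) - 9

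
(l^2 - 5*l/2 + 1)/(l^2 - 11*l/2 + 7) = (2*l - 1)/(2*l - 7)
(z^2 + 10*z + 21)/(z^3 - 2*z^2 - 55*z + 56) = (z + 3)/(z^2 - 9*z + 8)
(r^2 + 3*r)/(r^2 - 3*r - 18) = r/(r - 6)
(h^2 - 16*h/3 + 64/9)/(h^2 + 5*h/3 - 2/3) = (9*h^2 - 48*h + 64)/(3*(3*h^2 + 5*h - 2))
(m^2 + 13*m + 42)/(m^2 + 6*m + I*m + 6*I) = (m + 7)/(m + I)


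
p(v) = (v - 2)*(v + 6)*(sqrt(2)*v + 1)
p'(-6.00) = 59.88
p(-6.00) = 0.00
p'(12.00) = 757.73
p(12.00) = 3234.70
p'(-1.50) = -23.40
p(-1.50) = 17.66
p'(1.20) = 9.12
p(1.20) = -15.54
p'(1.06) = 5.91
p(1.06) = -16.58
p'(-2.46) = -20.05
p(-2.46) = 39.14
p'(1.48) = 16.03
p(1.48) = -12.03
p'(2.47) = 45.80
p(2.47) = 17.89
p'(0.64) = -2.71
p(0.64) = -17.20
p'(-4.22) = 6.40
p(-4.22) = 55.00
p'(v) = sqrt(2)*(v - 2)*(v + 6) + (v - 2)*(sqrt(2)*v + 1) + (v + 6)*(sqrt(2)*v + 1) = 3*sqrt(2)*v^2 + 2*v + 8*sqrt(2)*v - 12*sqrt(2) + 4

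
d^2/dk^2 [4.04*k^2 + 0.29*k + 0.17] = 8.08000000000000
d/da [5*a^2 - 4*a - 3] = 10*a - 4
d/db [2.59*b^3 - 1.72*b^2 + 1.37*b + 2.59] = 7.77*b^2 - 3.44*b + 1.37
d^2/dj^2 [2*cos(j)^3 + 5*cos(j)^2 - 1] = -3*cos(j)/2 - 10*cos(2*j) - 9*cos(3*j)/2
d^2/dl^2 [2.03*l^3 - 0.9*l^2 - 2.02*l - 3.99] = 12.18*l - 1.8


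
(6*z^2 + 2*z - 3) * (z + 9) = 6*z^3 + 56*z^2 + 15*z - 27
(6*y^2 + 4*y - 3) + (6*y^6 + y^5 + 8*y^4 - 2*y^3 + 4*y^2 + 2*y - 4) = 6*y^6 + y^5 + 8*y^4 - 2*y^3 + 10*y^2 + 6*y - 7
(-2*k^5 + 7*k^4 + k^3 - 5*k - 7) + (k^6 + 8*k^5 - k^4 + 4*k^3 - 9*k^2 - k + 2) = k^6 + 6*k^5 + 6*k^4 + 5*k^3 - 9*k^2 - 6*k - 5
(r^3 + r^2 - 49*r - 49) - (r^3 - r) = r^2 - 48*r - 49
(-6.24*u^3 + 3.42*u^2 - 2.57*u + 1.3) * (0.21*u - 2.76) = -1.3104*u^4 + 17.9406*u^3 - 9.9789*u^2 + 7.3662*u - 3.588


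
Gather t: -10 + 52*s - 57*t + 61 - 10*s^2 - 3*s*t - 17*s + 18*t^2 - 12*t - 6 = -10*s^2 + 35*s + 18*t^2 + t*(-3*s - 69) + 45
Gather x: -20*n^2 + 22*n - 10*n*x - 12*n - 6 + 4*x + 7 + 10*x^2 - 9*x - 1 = -20*n^2 + 10*n + 10*x^2 + x*(-10*n - 5)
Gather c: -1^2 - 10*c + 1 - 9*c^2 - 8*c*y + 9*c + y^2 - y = -9*c^2 + c*(-8*y - 1) + y^2 - y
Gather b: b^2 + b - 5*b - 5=b^2 - 4*b - 5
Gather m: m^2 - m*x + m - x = m^2 + m*(1 - x) - x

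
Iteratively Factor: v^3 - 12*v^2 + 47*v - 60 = (v - 3)*(v^2 - 9*v + 20) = (v - 4)*(v - 3)*(v - 5)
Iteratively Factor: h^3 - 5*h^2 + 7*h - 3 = (h - 3)*(h^2 - 2*h + 1) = (h - 3)*(h - 1)*(h - 1)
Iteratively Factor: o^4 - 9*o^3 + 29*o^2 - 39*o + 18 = (o - 3)*(o^3 - 6*o^2 + 11*o - 6) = (o - 3)*(o - 1)*(o^2 - 5*o + 6) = (o - 3)*(o - 2)*(o - 1)*(o - 3)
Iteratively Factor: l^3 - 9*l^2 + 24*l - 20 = (l - 2)*(l^2 - 7*l + 10) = (l - 2)^2*(l - 5)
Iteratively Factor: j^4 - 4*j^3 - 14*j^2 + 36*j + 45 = (j - 3)*(j^3 - j^2 - 17*j - 15) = (j - 5)*(j - 3)*(j^2 + 4*j + 3) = (j - 5)*(j - 3)*(j + 1)*(j + 3)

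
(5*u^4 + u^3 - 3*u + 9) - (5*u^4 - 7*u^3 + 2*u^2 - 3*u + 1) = 8*u^3 - 2*u^2 + 8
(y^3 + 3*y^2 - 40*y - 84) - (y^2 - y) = y^3 + 2*y^2 - 39*y - 84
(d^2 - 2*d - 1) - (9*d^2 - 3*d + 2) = -8*d^2 + d - 3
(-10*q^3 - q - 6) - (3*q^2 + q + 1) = -10*q^3 - 3*q^2 - 2*q - 7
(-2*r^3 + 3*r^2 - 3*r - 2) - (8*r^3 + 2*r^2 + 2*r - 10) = -10*r^3 + r^2 - 5*r + 8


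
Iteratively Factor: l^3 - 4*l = (l - 2)*(l^2 + 2*l) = l*(l - 2)*(l + 2)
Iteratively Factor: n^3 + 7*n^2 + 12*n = (n + 3)*(n^2 + 4*n) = n*(n + 3)*(n + 4)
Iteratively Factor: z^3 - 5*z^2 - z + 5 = (z - 1)*(z^2 - 4*z - 5) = (z - 5)*(z - 1)*(z + 1)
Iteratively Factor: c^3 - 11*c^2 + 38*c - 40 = (c - 4)*(c^2 - 7*c + 10) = (c - 5)*(c - 4)*(c - 2)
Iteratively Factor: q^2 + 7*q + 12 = (q + 3)*(q + 4)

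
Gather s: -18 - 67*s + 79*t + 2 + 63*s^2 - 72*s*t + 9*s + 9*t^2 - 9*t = 63*s^2 + s*(-72*t - 58) + 9*t^2 + 70*t - 16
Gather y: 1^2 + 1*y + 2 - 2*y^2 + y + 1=-2*y^2 + 2*y + 4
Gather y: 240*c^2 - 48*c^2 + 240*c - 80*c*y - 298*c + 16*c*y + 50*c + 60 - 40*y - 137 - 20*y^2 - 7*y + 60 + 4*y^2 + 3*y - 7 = 192*c^2 - 8*c - 16*y^2 + y*(-64*c - 44) - 24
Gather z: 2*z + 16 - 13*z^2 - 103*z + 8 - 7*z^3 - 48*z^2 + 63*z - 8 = -7*z^3 - 61*z^2 - 38*z + 16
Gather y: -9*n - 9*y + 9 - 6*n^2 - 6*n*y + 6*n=-6*n^2 - 3*n + y*(-6*n - 9) + 9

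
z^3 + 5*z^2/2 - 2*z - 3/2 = (z - 1)*(z + 1/2)*(z + 3)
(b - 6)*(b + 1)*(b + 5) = b^3 - 31*b - 30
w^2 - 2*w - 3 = (w - 3)*(w + 1)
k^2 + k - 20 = (k - 4)*(k + 5)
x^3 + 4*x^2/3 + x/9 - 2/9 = (x - 1/3)*(x + 2/3)*(x + 1)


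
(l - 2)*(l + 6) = l^2 + 4*l - 12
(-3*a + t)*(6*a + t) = -18*a^2 + 3*a*t + t^2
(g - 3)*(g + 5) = g^2 + 2*g - 15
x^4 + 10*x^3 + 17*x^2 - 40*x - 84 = (x - 2)*(x + 2)*(x + 3)*(x + 7)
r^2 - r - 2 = (r - 2)*(r + 1)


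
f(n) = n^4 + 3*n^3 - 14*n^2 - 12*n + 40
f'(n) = 4*n^3 + 9*n^2 - 28*n - 12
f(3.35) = 81.42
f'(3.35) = 145.58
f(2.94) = 34.66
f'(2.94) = 85.12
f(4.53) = 398.33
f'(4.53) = 417.69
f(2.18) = 0.97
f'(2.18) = 11.17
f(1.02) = 17.46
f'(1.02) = -26.95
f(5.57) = 1019.78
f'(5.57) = 802.50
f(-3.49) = -67.81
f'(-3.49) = 25.31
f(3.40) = 88.91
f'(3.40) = 154.06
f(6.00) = 1408.00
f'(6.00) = 1008.00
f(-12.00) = 13720.00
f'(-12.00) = -5292.00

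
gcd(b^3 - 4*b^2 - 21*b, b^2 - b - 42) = b - 7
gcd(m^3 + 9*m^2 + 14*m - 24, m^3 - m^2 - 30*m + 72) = m + 6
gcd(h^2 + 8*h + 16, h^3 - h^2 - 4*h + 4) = 1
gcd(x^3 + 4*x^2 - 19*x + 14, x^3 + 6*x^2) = 1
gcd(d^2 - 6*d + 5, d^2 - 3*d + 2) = d - 1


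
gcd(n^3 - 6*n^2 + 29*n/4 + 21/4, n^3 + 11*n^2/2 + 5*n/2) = n + 1/2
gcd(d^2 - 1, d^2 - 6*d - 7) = d + 1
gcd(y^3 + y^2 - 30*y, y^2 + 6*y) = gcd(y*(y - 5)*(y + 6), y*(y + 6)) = y^2 + 6*y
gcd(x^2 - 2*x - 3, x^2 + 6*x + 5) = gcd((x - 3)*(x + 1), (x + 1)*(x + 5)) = x + 1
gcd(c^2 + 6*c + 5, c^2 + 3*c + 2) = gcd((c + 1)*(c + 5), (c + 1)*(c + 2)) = c + 1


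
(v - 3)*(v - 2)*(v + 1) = v^3 - 4*v^2 + v + 6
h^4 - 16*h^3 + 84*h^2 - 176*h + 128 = (h - 8)*(h - 4)*(h - 2)^2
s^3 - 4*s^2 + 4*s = s*(s - 2)^2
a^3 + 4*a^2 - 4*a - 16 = (a - 2)*(a + 2)*(a + 4)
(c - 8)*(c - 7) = c^2 - 15*c + 56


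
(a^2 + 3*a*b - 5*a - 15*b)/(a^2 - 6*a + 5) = (a + 3*b)/(a - 1)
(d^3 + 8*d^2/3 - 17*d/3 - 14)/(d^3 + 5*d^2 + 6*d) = (d - 7/3)/d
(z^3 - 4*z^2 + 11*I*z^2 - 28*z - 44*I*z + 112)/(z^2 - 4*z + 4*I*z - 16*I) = z + 7*I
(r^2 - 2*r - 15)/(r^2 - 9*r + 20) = (r + 3)/(r - 4)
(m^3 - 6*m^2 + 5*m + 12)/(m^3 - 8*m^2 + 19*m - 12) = (m + 1)/(m - 1)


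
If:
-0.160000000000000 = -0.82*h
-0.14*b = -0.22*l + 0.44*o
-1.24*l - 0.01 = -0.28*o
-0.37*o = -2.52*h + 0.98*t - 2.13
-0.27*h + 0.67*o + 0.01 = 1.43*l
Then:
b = -0.26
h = 0.20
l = 0.01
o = 0.09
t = 2.64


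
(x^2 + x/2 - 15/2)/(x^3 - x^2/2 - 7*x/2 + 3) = (2*x^2 + x - 15)/(2*x^3 - x^2 - 7*x + 6)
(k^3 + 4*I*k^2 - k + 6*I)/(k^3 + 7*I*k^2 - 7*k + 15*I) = (k + 2*I)/(k + 5*I)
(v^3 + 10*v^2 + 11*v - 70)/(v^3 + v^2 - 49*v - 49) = (v^2 + 3*v - 10)/(v^2 - 6*v - 7)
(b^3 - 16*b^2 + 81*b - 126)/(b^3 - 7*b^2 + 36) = (b - 7)/(b + 2)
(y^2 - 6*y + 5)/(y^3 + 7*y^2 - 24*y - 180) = (y - 1)/(y^2 + 12*y + 36)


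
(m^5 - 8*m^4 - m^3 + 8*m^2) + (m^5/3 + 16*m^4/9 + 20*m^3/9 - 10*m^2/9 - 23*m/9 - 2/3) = 4*m^5/3 - 56*m^4/9 + 11*m^3/9 + 62*m^2/9 - 23*m/9 - 2/3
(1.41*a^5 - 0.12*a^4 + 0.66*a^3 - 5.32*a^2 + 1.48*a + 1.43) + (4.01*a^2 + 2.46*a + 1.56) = 1.41*a^5 - 0.12*a^4 + 0.66*a^3 - 1.31*a^2 + 3.94*a + 2.99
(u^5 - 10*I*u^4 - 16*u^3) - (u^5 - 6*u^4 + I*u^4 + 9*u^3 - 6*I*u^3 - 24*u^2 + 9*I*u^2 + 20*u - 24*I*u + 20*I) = 6*u^4 - 11*I*u^4 - 25*u^3 + 6*I*u^3 + 24*u^2 - 9*I*u^2 - 20*u + 24*I*u - 20*I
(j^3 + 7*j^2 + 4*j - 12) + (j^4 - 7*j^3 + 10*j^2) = j^4 - 6*j^3 + 17*j^2 + 4*j - 12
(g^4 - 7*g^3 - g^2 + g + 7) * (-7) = -7*g^4 + 49*g^3 + 7*g^2 - 7*g - 49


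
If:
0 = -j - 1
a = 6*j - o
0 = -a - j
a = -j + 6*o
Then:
No Solution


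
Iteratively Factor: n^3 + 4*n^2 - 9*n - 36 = (n + 4)*(n^2 - 9) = (n - 3)*(n + 4)*(n + 3)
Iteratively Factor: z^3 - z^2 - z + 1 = (z - 1)*(z^2 - 1) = (z - 1)^2*(z + 1)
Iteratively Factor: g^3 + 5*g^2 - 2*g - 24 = (g + 4)*(g^2 + g - 6) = (g + 3)*(g + 4)*(g - 2)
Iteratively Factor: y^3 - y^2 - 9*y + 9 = (y - 3)*(y^2 + 2*y - 3) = (y - 3)*(y - 1)*(y + 3)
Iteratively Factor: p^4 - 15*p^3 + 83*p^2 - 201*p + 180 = (p - 4)*(p^3 - 11*p^2 + 39*p - 45) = (p - 5)*(p - 4)*(p^2 - 6*p + 9) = (p - 5)*(p - 4)*(p - 3)*(p - 3)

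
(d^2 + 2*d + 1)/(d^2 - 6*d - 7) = (d + 1)/(d - 7)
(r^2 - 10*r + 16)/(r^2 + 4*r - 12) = (r - 8)/(r + 6)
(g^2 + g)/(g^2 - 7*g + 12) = g*(g + 1)/(g^2 - 7*g + 12)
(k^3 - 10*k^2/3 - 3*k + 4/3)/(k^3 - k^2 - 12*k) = (3*k^2 + 2*k - 1)/(3*k*(k + 3))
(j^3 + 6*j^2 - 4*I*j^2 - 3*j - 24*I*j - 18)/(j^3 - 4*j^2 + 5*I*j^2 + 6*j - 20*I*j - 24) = (j^2 + j*(6 - 3*I) - 18*I)/(j^2 + j*(-4 + 6*I) - 24*I)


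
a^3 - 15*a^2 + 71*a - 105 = (a - 7)*(a - 5)*(a - 3)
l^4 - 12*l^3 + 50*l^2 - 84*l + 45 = (l - 5)*(l - 3)^2*(l - 1)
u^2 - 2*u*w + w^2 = (u - w)^2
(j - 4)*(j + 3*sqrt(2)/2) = j^2 - 4*j + 3*sqrt(2)*j/2 - 6*sqrt(2)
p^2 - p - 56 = (p - 8)*(p + 7)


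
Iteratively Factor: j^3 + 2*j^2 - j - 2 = (j + 2)*(j^2 - 1) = (j - 1)*(j + 2)*(j + 1)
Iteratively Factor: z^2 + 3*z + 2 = (z + 2)*(z + 1)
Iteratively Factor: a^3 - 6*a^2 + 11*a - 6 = (a - 1)*(a^2 - 5*a + 6) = (a - 2)*(a - 1)*(a - 3)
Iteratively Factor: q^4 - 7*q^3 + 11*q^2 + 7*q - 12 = (q - 1)*(q^3 - 6*q^2 + 5*q + 12) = (q - 3)*(q - 1)*(q^2 - 3*q - 4) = (q - 4)*(q - 3)*(q - 1)*(q + 1)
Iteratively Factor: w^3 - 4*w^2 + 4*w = (w - 2)*(w^2 - 2*w) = (w - 2)^2*(w)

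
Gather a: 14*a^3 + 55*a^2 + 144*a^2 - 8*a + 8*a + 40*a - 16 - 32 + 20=14*a^3 + 199*a^2 + 40*a - 28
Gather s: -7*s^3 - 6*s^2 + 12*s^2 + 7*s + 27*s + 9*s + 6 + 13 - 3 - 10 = -7*s^3 + 6*s^2 + 43*s + 6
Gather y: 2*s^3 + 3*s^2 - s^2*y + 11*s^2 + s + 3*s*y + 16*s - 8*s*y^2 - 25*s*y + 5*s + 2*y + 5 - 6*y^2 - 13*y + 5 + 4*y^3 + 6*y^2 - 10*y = 2*s^3 + 14*s^2 - 8*s*y^2 + 22*s + 4*y^3 + y*(-s^2 - 22*s - 21) + 10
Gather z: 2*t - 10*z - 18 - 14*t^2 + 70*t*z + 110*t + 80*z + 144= -14*t^2 + 112*t + z*(70*t + 70) + 126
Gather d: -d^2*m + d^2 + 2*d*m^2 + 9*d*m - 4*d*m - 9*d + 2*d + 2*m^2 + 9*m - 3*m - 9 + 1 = d^2*(1 - m) + d*(2*m^2 + 5*m - 7) + 2*m^2 + 6*m - 8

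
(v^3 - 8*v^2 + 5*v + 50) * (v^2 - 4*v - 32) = v^5 - 12*v^4 + 5*v^3 + 286*v^2 - 360*v - 1600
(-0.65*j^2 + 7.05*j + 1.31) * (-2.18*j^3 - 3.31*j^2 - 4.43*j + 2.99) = 1.417*j^5 - 13.2175*j^4 - 23.3118*j^3 - 37.5111*j^2 + 15.2762*j + 3.9169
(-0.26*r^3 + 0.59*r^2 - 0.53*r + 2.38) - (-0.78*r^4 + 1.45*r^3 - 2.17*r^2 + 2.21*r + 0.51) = 0.78*r^4 - 1.71*r^3 + 2.76*r^2 - 2.74*r + 1.87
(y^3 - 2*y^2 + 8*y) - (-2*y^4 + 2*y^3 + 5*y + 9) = 2*y^4 - y^3 - 2*y^2 + 3*y - 9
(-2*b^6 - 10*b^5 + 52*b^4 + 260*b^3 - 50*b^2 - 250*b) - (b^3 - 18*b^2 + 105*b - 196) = -2*b^6 - 10*b^5 + 52*b^4 + 259*b^3 - 32*b^2 - 355*b + 196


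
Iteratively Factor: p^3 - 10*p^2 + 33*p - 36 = (p - 3)*(p^2 - 7*p + 12) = (p - 3)^2*(p - 4)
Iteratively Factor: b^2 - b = (b - 1)*(b)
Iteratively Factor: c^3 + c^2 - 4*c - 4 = (c + 1)*(c^2 - 4) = (c - 2)*(c + 1)*(c + 2)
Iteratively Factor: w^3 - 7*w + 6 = (w - 2)*(w^2 + 2*w - 3) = (w - 2)*(w + 3)*(w - 1)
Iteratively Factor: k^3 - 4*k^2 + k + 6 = (k + 1)*(k^2 - 5*k + 6) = (k - 3)*(k + 1)*(k - 2)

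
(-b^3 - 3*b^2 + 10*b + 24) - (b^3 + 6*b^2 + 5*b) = -2*b^3 - 9*b^2 + 5*b + 24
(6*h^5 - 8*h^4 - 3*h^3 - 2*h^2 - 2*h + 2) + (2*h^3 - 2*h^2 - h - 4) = 6*h^5 - 8*h^4 - h^3 - 4*h^2 - 3*h - 2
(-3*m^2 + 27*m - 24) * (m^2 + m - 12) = -3*m^4 + 24*m^3 + 39*m^2 - 348*m + 288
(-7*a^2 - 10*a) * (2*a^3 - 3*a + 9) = -14*a^5 - 20*a^4 + 21*a^3 - 33*a^2 - 90*a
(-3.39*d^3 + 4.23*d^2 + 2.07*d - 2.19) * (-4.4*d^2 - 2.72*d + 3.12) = 14.916*d^5 - 9.3912*d^4 - 31.1904*d^3 + 17.2032*d^2 + 12.4152*d - 6.8328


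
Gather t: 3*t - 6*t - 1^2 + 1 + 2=2 - 3*t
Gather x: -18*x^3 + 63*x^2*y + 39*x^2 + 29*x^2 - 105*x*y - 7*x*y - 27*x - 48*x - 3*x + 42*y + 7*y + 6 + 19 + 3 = -18*x^3 + x^2*(63*y + 68) + x*(-112*y - 78) + 49*y + 28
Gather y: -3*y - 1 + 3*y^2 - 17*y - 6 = 3*y^2 - 20*y - 7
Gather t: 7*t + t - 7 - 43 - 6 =8*t - 56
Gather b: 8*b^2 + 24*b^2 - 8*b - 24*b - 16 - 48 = 32*b^2 - 32*b - 64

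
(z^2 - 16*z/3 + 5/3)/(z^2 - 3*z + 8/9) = 3*(z - 5)/(3*z - 8)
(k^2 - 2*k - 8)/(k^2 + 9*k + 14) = (k - 4)/(k + 7)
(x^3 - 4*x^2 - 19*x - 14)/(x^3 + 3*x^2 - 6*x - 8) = (x^2 - 5*x - 14)/(x^2 + 2*x - 8)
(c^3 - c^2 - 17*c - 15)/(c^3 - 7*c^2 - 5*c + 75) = (c + 1)/(c - 5)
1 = 1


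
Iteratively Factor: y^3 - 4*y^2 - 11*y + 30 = (y + 3)*(y^2 - 7*y + 10) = (y - 2)*(y + 3)*(y - 5)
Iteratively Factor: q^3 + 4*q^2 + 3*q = (q)*(q^2 + 4*q + 3) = q*(q + 1)*(q + 3)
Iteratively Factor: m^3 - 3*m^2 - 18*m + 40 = (m - 5)*(m^2 + 2*m - 8) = (m - 5)*(m + 4)*(m - 2)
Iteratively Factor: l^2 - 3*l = (l)*(l - 3)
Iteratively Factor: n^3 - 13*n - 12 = (n + 3)*(n^2 - 3*n - 4) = (n + 1)*(n + 3)*(n - 4)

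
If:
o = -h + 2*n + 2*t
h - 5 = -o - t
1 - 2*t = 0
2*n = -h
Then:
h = -7/2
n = 7/4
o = 8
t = 1/2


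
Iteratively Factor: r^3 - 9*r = (r - 3)*(r^2 + 3*r) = r*(r - 3)*(r + 3)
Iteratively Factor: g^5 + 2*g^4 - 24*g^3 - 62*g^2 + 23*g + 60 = (g + 4)*(g^4 - 2*g^3 - 16*g^2 + 2*g + 15) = (g + 3)*(g + 4)*(g^3 - 5*g^2 - g + 5) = (g - 1)*(g + 3)*(g + 4)*(g^2 - 4*g - 5) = (g - 1)*(g + 1)*(g + 3)*(g + 4)*(g - 5)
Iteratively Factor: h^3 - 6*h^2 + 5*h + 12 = (h + 1)*(h^2 - 7*h + 12) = (h - 4)*(h + 1)*(h - 3)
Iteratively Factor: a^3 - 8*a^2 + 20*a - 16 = (a - 2)*(a^2 - 6*a + 8) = (a - 4)*(a - 2)*(a - 2)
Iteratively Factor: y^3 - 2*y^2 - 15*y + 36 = (y - 3)*(y^2 + y - 12) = (y - 3)^2*(y + 4)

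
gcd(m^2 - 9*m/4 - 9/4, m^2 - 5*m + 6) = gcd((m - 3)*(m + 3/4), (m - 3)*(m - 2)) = m - 3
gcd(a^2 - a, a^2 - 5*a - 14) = 1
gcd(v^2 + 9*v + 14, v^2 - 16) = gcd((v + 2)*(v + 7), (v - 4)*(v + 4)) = 1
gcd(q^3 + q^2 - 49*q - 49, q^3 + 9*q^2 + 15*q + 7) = q^2 + 8*q + 7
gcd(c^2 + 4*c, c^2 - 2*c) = c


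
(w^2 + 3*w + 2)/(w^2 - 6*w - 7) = (w + 2)/(w - 7)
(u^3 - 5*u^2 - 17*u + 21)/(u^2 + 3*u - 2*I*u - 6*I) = (u^2 - 8*u + 7)/(u - 2*I)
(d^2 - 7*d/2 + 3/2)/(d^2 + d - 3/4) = 2*(d - 3)/(2*d + 3)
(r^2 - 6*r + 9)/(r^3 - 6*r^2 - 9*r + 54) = (r - 3)/(r^2 - 3*r - 18)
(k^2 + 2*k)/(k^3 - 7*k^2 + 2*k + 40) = k/(k^2 - 9*k + 20)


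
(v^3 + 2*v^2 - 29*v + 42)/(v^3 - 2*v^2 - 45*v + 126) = (v - 2)/(v - 6)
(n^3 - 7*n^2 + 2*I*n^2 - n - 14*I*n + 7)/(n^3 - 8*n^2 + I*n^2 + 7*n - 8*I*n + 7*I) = (n + I)/(n - 1)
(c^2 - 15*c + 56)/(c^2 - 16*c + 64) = (c - 7)/(c - 8)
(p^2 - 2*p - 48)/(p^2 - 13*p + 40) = (p + 6)/(p - 5)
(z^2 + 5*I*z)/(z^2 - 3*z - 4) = z*(z + 5*I)/(z^2 - 3*z - 4)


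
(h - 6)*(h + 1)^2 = h^3 - 4*h^2 - 11*h - 6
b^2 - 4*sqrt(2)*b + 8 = (b - 2*sqrt(2))^2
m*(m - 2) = m^2 - 2*m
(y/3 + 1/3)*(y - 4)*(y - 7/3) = y^3/3 - 16*y^2/9 + y + 28/9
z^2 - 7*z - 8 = (z - 8)*(z + 1)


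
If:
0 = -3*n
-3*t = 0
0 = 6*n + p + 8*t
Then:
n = 0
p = 0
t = 0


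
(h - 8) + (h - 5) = 2*h - 13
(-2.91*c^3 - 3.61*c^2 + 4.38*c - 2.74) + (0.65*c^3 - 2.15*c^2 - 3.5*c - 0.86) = -2.26*c^3 - 5.76*c^2 + 0.88*c - 3.6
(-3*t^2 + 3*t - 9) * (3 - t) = 3*t^3 - 12*t^2 + 18*t - 27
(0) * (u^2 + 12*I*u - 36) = 0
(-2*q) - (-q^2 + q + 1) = q^2 - 3*q - 1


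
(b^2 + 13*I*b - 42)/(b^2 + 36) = (b + 7*I)/(b - 6*I)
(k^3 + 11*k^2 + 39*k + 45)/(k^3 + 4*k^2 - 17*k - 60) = (k + 3)/(k - 4)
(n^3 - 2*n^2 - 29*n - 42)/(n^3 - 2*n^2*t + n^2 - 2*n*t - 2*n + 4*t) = (-n^2 + 4*n + 21)/(-n^2 + 2*n*t + n - 2*t)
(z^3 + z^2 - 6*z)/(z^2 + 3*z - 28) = z*(z^2 + z - 6)/(z^2 + 3*z - 28)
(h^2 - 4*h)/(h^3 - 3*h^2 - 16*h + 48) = h/(h^2 + h - 12)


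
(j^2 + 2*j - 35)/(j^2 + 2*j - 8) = (j^2 + 2*j - 35)/(j^2 + 2*j - 8)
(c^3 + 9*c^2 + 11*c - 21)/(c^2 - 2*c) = (c^3 + 9*c^2 + 11*c - 21)/(c*(c - 2))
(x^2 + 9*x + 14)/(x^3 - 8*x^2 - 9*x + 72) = (x^2 + 9*x + 14)/(x^3 - 8*x^2 - 9*x + 72)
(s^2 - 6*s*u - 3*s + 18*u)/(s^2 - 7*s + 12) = (s - 6*u)/(s - 4)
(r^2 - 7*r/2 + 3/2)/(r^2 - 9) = (r - 1/2)/(r + 3)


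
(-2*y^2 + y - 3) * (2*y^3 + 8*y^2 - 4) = -4*y^5 - 14*y^4 + 2*y^3 - 16*y^2 - 4*y + 12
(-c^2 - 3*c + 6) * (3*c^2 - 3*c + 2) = -3*c^4 - 6*c^3 + 25*c^2 - 24*c + 12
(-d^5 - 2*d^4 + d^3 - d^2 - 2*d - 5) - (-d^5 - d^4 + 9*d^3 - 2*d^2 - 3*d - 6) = -d^4 - 8*d^3 + d^2 + d + 1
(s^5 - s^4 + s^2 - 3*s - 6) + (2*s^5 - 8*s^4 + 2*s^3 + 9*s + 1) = 3*s^5 - 9*s^4 + 2*s^3 + s^2 + 6*s - 5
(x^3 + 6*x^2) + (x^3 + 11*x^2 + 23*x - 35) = 2*x^3 + 17*x^2 + 23*x - 35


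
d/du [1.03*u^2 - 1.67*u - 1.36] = 2.06*u - 1.67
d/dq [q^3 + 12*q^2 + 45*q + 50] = 3*q^2 + 24*q + 45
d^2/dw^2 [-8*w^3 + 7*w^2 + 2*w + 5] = 14 - 48*w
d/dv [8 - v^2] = -2*v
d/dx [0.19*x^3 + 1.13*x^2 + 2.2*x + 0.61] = 0.57*x^2 + 2.26*x + 2.2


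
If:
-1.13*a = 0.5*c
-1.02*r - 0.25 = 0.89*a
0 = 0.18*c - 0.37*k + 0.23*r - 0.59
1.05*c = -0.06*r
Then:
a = -0.01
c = 0.01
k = -1.74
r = -0.24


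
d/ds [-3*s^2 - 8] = -6*s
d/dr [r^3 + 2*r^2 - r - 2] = 3*r^2 + 4*r - 1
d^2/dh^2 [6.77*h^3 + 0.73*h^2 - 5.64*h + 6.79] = 40.62*h + 1.46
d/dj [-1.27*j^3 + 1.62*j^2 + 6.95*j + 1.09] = -3.81*j^2 + 3.24*j + 6.95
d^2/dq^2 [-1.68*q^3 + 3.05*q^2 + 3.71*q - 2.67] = 6.1 - 10.08*q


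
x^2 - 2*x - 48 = (x - 8)*(x + 6)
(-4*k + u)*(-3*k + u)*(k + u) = 12*k^3 + 5*k^2*u - 6*k*u^2 + u^3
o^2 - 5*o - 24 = (o - 8)*(o + 3)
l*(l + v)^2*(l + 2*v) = l^4 + 4*l^3*v + 5*l^2*v^2 + 2*l*v^3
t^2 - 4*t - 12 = (t - 6)*(t + 2)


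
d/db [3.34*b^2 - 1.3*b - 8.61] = 6.68*b - 1.3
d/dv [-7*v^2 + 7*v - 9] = 7 - 14*v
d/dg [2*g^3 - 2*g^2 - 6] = 2*g*(3*g - 2)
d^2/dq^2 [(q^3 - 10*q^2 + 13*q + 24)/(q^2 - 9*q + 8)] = -8/(q^3 - 3*q^2 + 3*q - 1)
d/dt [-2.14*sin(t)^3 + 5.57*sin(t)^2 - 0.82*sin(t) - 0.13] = (-6.42*sin(t)^2 + 11.14*sin(t) - 0.82)*cos(t)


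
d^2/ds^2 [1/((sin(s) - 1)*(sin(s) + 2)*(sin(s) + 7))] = -(9*sin(s)^5 + 97*sin(s)^4 + 351*sin(s)^3 + 469*sin(s)^2 + 528*sin(s) + 274)/((sin(s) - 1)^2*(sin(s) + 2)^3*(sin(s) + 7)^3)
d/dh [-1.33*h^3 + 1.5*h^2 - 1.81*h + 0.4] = -3.99*h^2 + 3.0*h - 1.81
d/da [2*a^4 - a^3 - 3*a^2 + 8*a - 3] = 8*a^3 - 3*a^2 - 6*a + 8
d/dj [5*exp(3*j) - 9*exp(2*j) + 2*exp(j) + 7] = (15*exp(2*j) - 18*exp(j) + 2)*exp(j)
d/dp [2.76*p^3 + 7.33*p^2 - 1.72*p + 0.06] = 8.28*p^2 + 14.66*p - 1.72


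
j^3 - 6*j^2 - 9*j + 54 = (j - 6)*(j - 3)*(j + 3)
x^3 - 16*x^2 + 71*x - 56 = (x - 8)*(x - 7)*(x - 1)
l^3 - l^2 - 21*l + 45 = (l - 3)^2*(l + 5)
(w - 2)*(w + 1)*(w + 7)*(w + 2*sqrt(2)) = w^4 + 2*sqrt(2)*w^3 + 6*w^3 - 9*w^2 + 12*sqrt(2)*w^2 - 18*sqrt(2)*w - 14*w - 28*sqrt(2)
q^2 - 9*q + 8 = (q - 8)*(q - 1)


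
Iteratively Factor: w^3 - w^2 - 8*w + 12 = (w - 2)*(w^2 + w - 6) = (w - 2)^2*(w + 3)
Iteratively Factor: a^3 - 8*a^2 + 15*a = (a - 5)*(a^2 - 3*a) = a*(a - 5)*(a - 3)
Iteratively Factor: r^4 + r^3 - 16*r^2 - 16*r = (r)*(r^3 + r^2 - 16*r - 16) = r*(r - 4)*(r^2 + 5*r + 4) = r*(r - 4)*(r + 1)*(r + 4)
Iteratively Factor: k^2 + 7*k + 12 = (k + 4)*(k + 3)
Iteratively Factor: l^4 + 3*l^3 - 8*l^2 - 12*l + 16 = (l + 2)*(l^3 + l^2 - 10*l + 8) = (l - 2)*(l + 2)*(l^2 + 3*l - 4) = (l - 2)*(l + 2)*(l + 4)*(l - 1)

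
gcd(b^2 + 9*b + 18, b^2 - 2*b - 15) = b + 3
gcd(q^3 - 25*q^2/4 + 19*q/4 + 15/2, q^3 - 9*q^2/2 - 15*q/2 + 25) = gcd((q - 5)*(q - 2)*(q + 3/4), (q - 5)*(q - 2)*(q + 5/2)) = q^2 - 7*q + 10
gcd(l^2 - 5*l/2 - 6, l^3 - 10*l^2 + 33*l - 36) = l - 4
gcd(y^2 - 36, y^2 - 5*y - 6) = y - 6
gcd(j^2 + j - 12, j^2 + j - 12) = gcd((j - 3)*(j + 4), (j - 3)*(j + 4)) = j^2 + j - 12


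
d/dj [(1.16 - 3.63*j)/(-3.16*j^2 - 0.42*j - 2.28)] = (-11.4708*j^2 + 7.3312*j + 8.7636)/(9.9856*j^4 + 2.6544*j^3 + 14.586*j^2 + 1.9152*j + 5.1984)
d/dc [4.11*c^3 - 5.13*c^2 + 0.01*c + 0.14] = 12.33*c^2 - 10.26*c + 0.01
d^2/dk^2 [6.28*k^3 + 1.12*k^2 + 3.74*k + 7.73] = 37.68*k + 2.24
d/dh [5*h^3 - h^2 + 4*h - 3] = 15*h^2 - 2*h + 4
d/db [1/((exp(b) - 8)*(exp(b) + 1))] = (7 - 2*exp(b))*exp(b)/(exp(4*b) - 14*exp(3*b) + 33*exp(2*b) + 112*exp(b) + 64)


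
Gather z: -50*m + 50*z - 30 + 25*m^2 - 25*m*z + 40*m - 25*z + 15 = 25*m^2 - 10*m + z*(25 - 25*m) - 15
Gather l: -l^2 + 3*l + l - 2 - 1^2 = -l^2 + 4*l - 3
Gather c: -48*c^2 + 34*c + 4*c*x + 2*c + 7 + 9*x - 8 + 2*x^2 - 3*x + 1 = -48*c^2 + c*(4*x + 36) + 2*x^2 + 6*x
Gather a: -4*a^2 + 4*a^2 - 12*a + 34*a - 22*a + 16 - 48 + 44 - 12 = 0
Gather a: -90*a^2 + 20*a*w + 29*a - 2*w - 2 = -90*a^2 + a*(20*w + 29) - 2*w - 2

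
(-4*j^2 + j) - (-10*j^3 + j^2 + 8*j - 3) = 10*j^3 - 5*j^2 - 7*j + 3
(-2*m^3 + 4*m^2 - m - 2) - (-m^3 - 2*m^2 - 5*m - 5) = -m^3 + 6*m^2 + 4*m + 3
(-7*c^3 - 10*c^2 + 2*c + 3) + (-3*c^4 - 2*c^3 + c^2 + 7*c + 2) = -3*c^4 - 9*c^3 - 9*c^2 + 9*c + 5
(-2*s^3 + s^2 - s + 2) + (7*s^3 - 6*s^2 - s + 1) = 5*s^3 - 5*s^2 - 2*s + 3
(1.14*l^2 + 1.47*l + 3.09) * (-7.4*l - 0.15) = -8.436*l^3 - 11.049*l^2 - 23.0865*l - 0.4635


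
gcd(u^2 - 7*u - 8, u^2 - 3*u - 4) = u + 1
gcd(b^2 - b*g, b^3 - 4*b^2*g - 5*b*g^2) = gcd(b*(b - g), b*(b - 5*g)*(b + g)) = b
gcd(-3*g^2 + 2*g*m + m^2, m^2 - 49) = 1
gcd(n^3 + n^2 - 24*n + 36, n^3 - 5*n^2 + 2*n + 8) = n - 2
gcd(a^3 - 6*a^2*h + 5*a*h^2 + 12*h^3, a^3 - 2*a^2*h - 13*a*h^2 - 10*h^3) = a + h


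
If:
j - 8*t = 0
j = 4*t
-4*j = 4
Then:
No Solution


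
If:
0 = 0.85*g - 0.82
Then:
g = 0.96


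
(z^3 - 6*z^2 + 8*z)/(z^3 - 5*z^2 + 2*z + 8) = z/(z + 1)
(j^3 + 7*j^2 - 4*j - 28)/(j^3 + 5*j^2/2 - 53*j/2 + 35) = 2*(j + 2)/(2*j - 5)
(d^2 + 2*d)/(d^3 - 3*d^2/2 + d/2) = 2*(d + 2)/(2*d^2 - 3*d + 1)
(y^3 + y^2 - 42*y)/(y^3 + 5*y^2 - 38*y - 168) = y/(y + 4)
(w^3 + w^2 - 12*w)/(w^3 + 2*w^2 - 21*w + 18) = w*(w + 4)/(w^2 + 5*w - 6)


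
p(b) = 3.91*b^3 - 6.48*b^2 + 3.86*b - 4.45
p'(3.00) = 70.55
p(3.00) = 54.38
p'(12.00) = 1537.46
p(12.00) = 5865.23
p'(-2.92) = 141.72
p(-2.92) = -168.32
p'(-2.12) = 84.05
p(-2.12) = -79.01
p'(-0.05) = 4.54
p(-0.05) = -4.66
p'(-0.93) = 26.06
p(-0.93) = -16.79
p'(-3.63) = 205.47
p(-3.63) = -290.87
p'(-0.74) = 19.87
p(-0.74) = -12.44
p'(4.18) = 154.64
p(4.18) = 184.03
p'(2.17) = 30.97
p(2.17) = 13.37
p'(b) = 11.73*b^2 - 12.96*b + 3.86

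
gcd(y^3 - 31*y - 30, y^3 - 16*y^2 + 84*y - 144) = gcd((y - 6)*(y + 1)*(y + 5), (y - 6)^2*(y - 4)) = y - 6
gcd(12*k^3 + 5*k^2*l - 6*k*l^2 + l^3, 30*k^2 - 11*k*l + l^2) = 1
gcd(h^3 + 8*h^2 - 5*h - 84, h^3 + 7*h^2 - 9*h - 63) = h^2 + 4*h - 21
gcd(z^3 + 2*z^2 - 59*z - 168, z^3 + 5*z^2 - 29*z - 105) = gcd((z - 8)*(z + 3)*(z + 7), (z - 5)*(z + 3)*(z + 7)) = z^2 + 10*z + 21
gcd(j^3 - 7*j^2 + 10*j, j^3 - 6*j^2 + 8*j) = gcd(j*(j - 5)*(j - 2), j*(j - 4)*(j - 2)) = j^2 - 2*j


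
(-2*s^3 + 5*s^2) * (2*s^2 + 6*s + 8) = -4*s^5 - 2*s^4 + 14*s^3 + 40*s^2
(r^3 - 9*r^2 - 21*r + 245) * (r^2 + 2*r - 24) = r^5 - 7*r^4 - 63*r^3 + 419*r^2 + 994*r - 5880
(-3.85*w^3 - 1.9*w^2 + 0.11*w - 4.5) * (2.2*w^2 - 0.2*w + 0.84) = -8.47*w^5 - 3.41*w^4 - 2.612*w^3 - 11.518*w^2 + 0.9924*w - 3.78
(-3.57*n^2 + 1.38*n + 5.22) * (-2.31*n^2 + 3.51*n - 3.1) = 8.2467*n^4 - 15.7185*n^3 + 3.8526*n^2 + 14.0442*n - 16.182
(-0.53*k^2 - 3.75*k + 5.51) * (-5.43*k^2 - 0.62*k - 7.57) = 2.8779*k^4 + 20.6911*k^3 - 23.5822*k^2 + 24.9713*k - 41.7107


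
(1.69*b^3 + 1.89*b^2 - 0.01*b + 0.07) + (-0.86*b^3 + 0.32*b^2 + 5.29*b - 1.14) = 0.83*b^3 + 2.21*b^2 + 5.28*b - 1.07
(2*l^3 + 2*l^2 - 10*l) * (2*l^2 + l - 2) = 4*l^5 + 6*l^4 - 22*l^3 - 14*l^2 + 20*l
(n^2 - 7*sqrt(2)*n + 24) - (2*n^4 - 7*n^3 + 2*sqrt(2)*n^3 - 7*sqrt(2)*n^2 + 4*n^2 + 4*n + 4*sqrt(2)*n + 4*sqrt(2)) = -2*n^4 - 2*sqrt(2)*n^3 + 7*n^3 - 3*n^2 + 7*sqrt(2)*n^2 - 11*sqrt(2)*n - 4*n - 4*sqrt(2) + 24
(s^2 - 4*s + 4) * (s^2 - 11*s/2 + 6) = s^4 - 19*s^3/2 + 32*s^2 - 46*s + 24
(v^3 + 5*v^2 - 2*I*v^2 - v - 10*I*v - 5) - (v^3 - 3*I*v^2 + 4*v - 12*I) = 5*v^2 + I*v^2 - 5*v - 10*I*v - 5 + 12*I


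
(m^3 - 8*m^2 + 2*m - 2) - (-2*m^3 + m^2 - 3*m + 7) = 3*m^3 - 9*m^2 + 5*m - 9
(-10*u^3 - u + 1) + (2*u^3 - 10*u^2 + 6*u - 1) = -8*u^3 - 10*u^2 + 5*u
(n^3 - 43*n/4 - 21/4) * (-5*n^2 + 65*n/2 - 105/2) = -5*n^5 + 65*n^4/2 + 5*n^3/4 - 2585*n^2/8 + 1575*n/4 + 2205/8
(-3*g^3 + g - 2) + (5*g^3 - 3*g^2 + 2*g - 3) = 2*g^3 - 3*g^2 + 3*g - 5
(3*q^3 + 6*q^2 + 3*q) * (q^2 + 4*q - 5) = 3*q^5 + 18*q^4 + 12*q^3 - 18*q^2 - 15*q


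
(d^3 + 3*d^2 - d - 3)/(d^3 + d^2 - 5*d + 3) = (d + 1)/(d - 1)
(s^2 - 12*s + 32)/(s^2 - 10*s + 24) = (s - 8)/(s - 6)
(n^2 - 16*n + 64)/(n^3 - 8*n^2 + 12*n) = (n^2 - 16*n + 64)/(n*(n^2 - 8*n + 12))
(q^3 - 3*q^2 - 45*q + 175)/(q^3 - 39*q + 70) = (q - 5)/(q - 2)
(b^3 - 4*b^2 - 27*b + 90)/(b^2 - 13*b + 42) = (b^2 + 2*b - 15)/(b - 7)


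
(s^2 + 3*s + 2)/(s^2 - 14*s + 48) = (s^2 + 3*s + 2)/(s^2 - 14*s + 48)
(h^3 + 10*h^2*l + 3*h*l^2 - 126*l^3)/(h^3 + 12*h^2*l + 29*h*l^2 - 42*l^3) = (h - 3*l)/(h - l)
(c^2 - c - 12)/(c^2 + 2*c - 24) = (c + 3)/(c + 6)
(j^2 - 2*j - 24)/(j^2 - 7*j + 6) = (j + 4)/(j - 1)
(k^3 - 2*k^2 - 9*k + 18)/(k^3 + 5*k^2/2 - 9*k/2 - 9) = 2*(k - 3)/(2*k + 3)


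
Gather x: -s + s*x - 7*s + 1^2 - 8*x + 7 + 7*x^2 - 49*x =-8*s + 7*x^2 + x*(s - 57) + 8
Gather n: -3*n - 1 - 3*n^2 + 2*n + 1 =-3*n^2 - n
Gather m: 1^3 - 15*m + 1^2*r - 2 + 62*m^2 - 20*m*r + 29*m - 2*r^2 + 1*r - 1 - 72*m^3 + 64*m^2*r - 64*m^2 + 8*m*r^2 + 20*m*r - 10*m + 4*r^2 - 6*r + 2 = -72*m^3 + m^2*(64*r - 2) + m*(8*r^2 + 4) + 2*r^2 - 4*r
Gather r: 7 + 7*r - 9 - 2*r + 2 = 5*r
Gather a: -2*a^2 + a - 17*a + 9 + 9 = -2*a^2 - 16*a + 18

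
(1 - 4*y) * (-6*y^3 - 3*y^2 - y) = 24*y^4 + 6*y^3 + y^2 - y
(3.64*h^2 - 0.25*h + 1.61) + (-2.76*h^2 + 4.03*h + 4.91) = 0.88*h^2 + 3.78*h + 6.52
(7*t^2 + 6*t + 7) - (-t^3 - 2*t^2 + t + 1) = t^3 + 9*t^2 + 5*t + 6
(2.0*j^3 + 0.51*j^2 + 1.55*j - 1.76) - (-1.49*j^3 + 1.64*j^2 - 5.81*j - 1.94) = 3.49*j^3 - 1.13*j^2 + 7.36*j + 0.18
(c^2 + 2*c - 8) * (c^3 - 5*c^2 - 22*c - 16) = c^5 - 3*c^4 - 40*c^3 - 20*c^2 + 144*c + 128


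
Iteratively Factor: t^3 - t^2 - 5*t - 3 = (t + 1)*(t^2 - 2*t - 3) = (t - 3)*(t + 1)*(t + 1)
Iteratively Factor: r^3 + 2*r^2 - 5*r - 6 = (r - 2)*(r^2 + 4*r + 3) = (r - 2)*(r + 1)*(r + 3)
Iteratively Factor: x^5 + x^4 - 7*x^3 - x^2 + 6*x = (x - 1)*(x^4 + 2*x^3 - 5*x^2 - 6*x) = (x - 2)*(x - 1)*(x^3 + 4*x^2 + 3*x) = x*(x - 2)*(x - 1)*(x^2 + 4*x + 3) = x*(x - 2)*(x - 1)*(x + 3)*(x + 1)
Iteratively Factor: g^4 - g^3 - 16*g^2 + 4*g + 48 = (g - 4)*(g^3 + 3*g^2 - 4*g - 12) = (g - 4)*(g + 2)*(g^2 + g - 6) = (g - 4)*(g + 2)*(g + 3)*(g - 2)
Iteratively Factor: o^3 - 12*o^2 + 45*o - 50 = (o - 5)*(o^2 - 7*o + 10) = (o - 5)^2*(o - 2)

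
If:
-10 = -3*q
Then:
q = 10/3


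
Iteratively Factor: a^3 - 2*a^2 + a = (a - 1)*(a^2 - a) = (a - 1)^2*(a)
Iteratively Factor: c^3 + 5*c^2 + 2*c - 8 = (c - 1)*(c^2 + 6*c + 8) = (c - 1)*(c + 2)*(c + 4)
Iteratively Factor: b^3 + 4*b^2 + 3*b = (b + 3)*(b^2 + b) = b*(b + 3)*(b + 1)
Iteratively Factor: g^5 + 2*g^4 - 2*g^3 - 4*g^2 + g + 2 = (g + 1)*(g^4 + g^3 - 3*g^2 - g + 2) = (g - 1)*(g + 1)*(g^3 + 2*g^2 - g - 2) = (g - 1)*(g + 1)^2*(g^2 + g - 2) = (g - 1)*(g + 1)^2*(g + 2)*(g - 1)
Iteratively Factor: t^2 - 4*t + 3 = (t - 1)*(t - 3)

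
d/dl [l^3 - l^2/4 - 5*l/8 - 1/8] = 3*l^2 - l/2 - 5/8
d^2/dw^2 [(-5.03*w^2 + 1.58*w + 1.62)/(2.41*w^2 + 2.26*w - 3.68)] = (73.146392*w^3 - 211.205652*w^2 + 137.017176*w - 64.67192)/(13.997521*w^6 + 39.378918*w^5 - 27.193476*w^4 - 108.717752*w^3 + 41.523648*w^2 + 91.817472*w - 49.836032)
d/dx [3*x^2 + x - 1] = 6*x + 1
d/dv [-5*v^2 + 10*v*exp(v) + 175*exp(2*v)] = 10*v*exp(v) - 10*v + 350*exp(2*v) + 10*exp(v)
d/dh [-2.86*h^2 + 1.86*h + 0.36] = 1.86 - 5.72*h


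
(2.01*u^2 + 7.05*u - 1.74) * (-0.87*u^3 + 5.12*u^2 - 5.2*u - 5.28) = -1.7487*u^5 + 4.1577*u^4 + 27.1578*u^3 - 56.1816*u^2 - 28.176*u + 9.1872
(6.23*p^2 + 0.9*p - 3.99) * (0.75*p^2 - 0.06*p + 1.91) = 4.6725*p^4 + 0.3012*p^3 + 8.8528*p^2 + 1.9584*p - 7.6209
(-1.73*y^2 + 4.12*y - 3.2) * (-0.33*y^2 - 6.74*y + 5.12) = 0.5709*y^4 + 10.3006*y^3 - 35.5704*y^2 + 42.6624*y - 16.384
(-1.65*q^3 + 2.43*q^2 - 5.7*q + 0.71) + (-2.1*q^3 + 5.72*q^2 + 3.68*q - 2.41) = -3.75*q^3 + 8.15*q^2 - 2.02*q - 1.7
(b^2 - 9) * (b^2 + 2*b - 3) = b^4 + 2*b^3 - 12*b^2 - 18*b + 27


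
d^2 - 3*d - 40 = (d - 8)*(d + 5)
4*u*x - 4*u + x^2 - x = (4*u + x)*(x - 1)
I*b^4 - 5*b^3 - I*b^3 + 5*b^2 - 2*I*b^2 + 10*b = b*(b - 2)*(b + 5*I)*(I*b + I)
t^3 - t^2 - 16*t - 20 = (t - 5)*(t + 2)^2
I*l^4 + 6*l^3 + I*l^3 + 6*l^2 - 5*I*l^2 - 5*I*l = l*(l - 5*I)*(l - I)*(I*l + I)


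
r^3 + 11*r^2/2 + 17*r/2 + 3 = (r + 1/2)*(r + 2)*(r + 3)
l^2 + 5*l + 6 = (l + 2)*(l + 3)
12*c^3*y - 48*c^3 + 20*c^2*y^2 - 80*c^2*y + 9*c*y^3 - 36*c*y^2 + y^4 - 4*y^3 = (c + y)*(2*c + y)*(6*c + y)*(y - 4)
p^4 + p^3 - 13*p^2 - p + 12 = (p - 3)*(p - 1)*(p + 1)*(p + 4)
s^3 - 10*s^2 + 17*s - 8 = (s - 8)*(s - 1)^2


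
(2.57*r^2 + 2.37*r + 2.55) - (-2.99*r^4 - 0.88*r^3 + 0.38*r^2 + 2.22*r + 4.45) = 2.99*r^4 + 0.88*r^3 + 2.19*r^2 + 0.15*r - 1.9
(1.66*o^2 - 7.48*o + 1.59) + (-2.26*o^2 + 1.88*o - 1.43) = -0.6*o^2 - 5.6*o + 0.16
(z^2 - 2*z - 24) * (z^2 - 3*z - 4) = z^4 - 5*z^3 - 22*z^2 + 80*z + 96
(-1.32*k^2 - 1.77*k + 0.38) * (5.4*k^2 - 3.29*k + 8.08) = -7.128*k^4 - 5.2152*k^3 - 2.7903*k^2 - 15.5518*k + 3.0704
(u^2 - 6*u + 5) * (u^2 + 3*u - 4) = u^4 - 3*u^3 - 17*u^2 + 39*u - 20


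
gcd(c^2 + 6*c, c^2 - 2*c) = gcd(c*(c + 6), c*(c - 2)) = c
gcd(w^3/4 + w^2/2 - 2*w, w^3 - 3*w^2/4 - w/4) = w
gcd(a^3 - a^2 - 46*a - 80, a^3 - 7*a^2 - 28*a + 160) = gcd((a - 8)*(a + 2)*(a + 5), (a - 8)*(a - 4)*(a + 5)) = a^2 - 3*a - 40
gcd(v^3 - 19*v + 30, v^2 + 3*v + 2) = 1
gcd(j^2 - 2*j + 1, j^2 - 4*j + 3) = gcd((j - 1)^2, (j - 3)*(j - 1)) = j - 1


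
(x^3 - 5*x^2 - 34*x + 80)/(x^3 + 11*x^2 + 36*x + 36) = (x^3 - 5*x^2 - 34*x + 80)/(x^3 + 11*x^2 + 36*x + 36)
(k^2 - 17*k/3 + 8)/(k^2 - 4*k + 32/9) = 3*(k - 3)/(3*k - 4)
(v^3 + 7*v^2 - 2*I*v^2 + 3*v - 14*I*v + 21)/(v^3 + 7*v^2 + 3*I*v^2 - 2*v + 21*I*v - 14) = (v - 3*I)/(v + 2*I)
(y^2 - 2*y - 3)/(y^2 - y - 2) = (y - 3)/(y - 2)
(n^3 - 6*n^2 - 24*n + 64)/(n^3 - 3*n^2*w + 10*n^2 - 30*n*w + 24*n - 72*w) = (-n^2 + 10*n - 16)/(-n^2 + 3*n*w - 6*n + 18*w)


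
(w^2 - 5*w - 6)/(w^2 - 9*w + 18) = (w + 1)/(w - 3)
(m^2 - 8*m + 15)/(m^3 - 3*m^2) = (m - 5)/m^2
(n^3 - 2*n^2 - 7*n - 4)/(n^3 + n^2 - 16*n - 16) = (n + 1)/(n + 4)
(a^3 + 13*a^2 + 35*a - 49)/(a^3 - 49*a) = (a^2 + 6*a - 7)/(a*(a - 7))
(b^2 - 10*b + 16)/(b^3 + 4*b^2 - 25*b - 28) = (b^2 - 10*b + 16)/(b^3 + 4*b^2 - 25*b - 28)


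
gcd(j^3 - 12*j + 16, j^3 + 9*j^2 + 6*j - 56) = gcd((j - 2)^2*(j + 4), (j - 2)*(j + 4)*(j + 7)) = j^2 + 2*j - 8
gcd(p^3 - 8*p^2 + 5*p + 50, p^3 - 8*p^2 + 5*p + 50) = p^3 - 8*p^2 + 5*p + 50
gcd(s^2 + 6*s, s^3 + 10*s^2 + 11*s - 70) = 1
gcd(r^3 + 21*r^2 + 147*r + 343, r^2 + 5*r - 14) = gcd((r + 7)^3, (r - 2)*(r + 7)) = r + 7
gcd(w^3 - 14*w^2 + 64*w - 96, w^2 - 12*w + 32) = w - 4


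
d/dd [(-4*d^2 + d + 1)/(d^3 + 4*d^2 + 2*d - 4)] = (4*d^4 - 2*d^3 - 15*d^2 + 24*d - 6)/(d^6 + 8*d^5 + 20*d^4 + 8*d^3 - 28*d^2 - 16*d + 16)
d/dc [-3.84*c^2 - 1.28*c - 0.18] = -7.68*c - 1.28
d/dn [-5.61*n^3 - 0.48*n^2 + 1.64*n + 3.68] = -16.83*n^2 - 0.96*n + 1.64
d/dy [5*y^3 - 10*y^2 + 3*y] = 15*y^2 - 20*y + 3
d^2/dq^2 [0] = 0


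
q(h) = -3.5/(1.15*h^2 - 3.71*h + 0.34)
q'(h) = -3.5*(3.71 - 2.3*h)/(1.15*h^2 - 3.71*h + 0.34)^2 = (8.05*h - 12.985)/(1.15*h^2 - 3.71*h + 0.34)^2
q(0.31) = 5.00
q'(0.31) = -21.43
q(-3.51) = -0.13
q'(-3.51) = -0.05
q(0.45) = 3.19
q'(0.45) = -7.79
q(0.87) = 1.74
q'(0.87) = -1.47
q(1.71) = 1.33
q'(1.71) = 0.11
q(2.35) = 1.73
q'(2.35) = 1.44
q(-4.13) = -0.10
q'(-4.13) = -0.04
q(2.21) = 1.56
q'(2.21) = 0.96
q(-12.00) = -0.02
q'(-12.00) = -0.00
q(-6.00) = -0.05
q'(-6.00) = -0.01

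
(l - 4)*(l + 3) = l^2 - l - 12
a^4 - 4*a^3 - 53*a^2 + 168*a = a*(a - 8)*(a - 3)*(a + 7)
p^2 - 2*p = p*(p - 2)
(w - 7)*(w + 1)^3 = w^4 - 4*w^3 - 18*w^2 - 20*w - 7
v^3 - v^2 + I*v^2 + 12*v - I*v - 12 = (v - 1)*(v - 3*I)*(v + 4*I)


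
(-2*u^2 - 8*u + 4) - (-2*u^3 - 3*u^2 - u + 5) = 2*u^3 + u^2 - 7*u - 1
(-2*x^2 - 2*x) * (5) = -10*x^2 - 10*x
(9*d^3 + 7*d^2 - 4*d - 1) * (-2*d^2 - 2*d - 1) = -18*d^5 - 32*d^4 - 15*d^3 + 3*d^2 + 6*d + 1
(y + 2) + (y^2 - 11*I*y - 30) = y^2 + y - 11*I*y - 28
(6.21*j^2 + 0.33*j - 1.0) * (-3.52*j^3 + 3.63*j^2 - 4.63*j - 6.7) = -21.8592*j^5 + 21.3807*j^4 - 24.0344*j^3 - 46.7649*j^2 + 2.419*j + 6.7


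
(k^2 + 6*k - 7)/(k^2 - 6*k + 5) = (k + 7)/(k - 5)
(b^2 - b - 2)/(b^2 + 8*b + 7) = (b - 2)/(b + 7)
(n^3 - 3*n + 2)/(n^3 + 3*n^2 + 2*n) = (n^2 - 2*n + 1)/(n*(n + 1))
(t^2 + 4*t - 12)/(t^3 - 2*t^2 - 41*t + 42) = (t - 2)/(t^2 - 8*t + 7)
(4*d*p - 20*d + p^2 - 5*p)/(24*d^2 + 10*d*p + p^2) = (p - 5)/(6*d + p)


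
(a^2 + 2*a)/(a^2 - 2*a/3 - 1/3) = 3*a*(a + 2)/(3*a^2 - 2*a - 1)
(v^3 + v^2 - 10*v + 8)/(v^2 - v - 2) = (v^2 + 3*v - 4)/(v + 1)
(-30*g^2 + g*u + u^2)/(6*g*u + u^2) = (-5*g + u)/u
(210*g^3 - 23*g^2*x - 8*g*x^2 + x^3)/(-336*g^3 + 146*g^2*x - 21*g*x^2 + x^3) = (5*g + x)/(-8*g + x)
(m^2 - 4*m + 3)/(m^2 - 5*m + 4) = (m - 3)/(m - 4)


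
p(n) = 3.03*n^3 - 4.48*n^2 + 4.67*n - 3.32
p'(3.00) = 59.60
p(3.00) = 52.18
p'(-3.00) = 113.36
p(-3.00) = -139.46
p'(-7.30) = 554.48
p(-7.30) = -1454.87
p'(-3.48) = 145.93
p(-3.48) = -201.52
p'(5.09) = 194.57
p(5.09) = 303.95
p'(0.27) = 2.91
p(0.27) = -2.33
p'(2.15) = 27.42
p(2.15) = 16.12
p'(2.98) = 58.69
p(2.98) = 51.00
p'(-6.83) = 489.91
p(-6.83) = -1209.60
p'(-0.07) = 5.34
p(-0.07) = -3.67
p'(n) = 9.09*n^2 - 8.96*n + 4.67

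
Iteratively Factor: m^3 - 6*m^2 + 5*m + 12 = (m - 3)*(m^2 - 3*m - 4) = (m - 4)*(m - 3)*(m + 1)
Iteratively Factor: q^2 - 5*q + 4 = (q - 4)*(q - 1)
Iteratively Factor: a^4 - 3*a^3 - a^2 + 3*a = (a - 3)*(a^3 - a) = (a - 3)*(a - 1)*(a^2 + a) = a*(a - 3)*(a - 1)*(a + 1)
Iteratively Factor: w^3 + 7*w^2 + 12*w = (w)*(w^2 + 7*w + 12) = w*(w + 4)*(w + 3)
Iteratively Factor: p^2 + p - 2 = (p + 2)*(p - 1)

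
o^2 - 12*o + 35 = (o - 7)*(o - 5)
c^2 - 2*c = c*(c - 2)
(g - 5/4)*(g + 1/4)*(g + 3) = g^3 + 2*g^2 - 53*g/16 - 15/16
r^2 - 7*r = r*(r - 7)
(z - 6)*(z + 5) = z^2 - z - 30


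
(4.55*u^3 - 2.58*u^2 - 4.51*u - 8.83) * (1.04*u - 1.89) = 4.732*u^4 - 11.2827*u^3 + 0.1858*u^2 - 0.659300000000002*u + 16.6887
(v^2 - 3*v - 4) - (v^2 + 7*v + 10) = -10*v - 14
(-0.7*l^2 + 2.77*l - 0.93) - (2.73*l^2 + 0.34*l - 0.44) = -3.43*l^2 + 2.43*l - 0.49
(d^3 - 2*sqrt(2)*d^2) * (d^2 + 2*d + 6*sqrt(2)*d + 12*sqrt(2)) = d^5 + 2*d^4 + 4*sqrt(2)*d^4 - 24*d^3 + 8*sqrt(2)*d^3 - 48*d^2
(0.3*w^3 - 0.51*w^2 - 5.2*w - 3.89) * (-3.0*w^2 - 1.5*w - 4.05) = -0.9*w^5 + 1.08*w^4 + 15.15*w^3 + 21.5355*w^2 + 26.895*w + 15.7545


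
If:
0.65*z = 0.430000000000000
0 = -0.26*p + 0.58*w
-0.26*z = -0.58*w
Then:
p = 0.66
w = 0.30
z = 0.66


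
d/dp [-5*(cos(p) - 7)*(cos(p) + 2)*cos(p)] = 5*(3*cos(p)^2 - 10*cos(p) - 14)*sin(p)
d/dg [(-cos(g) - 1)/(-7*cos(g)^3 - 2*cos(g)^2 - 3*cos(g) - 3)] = 16*(14*cos(g)^2 + 23*cos(g) + 4)*sin(g)*cos(g)/(-8*sin(g)^2 + 33*cos(g) + 7*cos(3*g) + 20)^2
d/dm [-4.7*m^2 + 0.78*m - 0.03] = 0.78 - 9.4*m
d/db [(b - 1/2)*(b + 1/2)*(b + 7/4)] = 3*b^2 + 7*b/2 - 1/4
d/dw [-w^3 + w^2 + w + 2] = -3*w^2 + 2*w + 1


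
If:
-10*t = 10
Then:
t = -1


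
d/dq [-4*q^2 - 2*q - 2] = -8*q - 2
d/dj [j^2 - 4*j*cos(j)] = 4*j*sin(j) + 2*j - 4*cos(j)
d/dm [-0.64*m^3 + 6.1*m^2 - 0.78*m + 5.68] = -1.92*m^2 + 12.2*m - 0.78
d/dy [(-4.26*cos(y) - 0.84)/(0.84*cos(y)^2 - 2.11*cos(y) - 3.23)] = (3.5784*sin(y)^2 - 1.4112*cos(y) - 15.5658)*sin(y)/(-0.84*cos(y)^2 + 2.11*cos(y) + 3.23)^2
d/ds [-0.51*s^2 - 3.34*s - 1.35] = -1.02*s - 3.34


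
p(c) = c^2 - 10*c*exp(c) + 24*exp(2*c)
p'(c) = -10*c*exp(c) + 2*c + 48*exp(2*c) - 10*exp(c)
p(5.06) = 588086.02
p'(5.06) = 1182529.13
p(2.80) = 6037.62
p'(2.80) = 12361.17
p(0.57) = 65.29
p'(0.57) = 123.46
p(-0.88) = 8.55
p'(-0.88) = 6.00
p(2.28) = 2076.29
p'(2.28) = 4271.89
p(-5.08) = 26.12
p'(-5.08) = -9.90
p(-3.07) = 10.90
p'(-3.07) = -5.08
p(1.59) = 501.68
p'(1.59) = 1030.42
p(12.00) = 635719400685.27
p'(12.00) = 1271456704133.60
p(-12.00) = 144.00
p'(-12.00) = -24.00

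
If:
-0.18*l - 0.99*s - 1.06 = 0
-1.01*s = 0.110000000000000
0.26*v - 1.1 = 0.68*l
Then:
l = -5.29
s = -0.11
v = -9.60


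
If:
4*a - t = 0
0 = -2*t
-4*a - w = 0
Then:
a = 0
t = 0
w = 0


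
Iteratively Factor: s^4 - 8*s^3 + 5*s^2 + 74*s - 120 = (s - 4)*(s^3 - 4*s^2 - 11*s + 30) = (s - 5)*(s - 4)*(s^2 + s - 6) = (s - 5)*(s - 4)*(s + 3)*(s - 2)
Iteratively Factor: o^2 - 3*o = (o)*(o - 3)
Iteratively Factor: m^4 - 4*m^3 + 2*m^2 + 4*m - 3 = (m - 3)*(m^3 - m^2 - m + 1) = (m - 3)*(m + 1)*(m^2 - 2*m + 1) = (m - 3)*(m - 1)*(m + 1)*(m - 1)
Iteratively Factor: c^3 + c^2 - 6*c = (c)*(c^2 + c - 6) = c*(c + 3)*(c - 2)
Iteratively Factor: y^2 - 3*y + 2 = (y - 1)*(y - 2)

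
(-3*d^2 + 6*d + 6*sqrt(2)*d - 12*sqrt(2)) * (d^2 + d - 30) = -3*d^4 + 3*d^3 + 6*sqrt(2)*d^3 - 6*sqrt(2)*d^2 + 96*d^2 - 192*sqrt(2)*d - 180*d + 360*sqrt(2)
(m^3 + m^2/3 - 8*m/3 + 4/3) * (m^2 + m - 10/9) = m^5 + 4*m^4/3 - 31*m^3/9 - 46*m^2/27 + 116*m/27 - 40/27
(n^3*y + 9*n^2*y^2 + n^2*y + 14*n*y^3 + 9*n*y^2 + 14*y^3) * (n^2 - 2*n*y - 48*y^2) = n^5*y + 7*n^4*y^2 + n^4*y - 52*n^3*y^3 + 7*n^3*y^2 - 460*n^2*y^4 - 52*n^2*y^3 - 672*n*y^5 - 460*n*y^4 - 672*y^5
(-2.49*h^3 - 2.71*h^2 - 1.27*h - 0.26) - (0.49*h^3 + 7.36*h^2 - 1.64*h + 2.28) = -2.98*h^3 - 10.07*h^2 + 0.37*h - 2.54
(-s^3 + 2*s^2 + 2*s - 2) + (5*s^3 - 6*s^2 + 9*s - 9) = 4*s^3 - 4*s^2 + 11*s - 11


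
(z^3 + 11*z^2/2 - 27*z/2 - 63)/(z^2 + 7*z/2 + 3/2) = (2*z^2 + 5*z - 42)/(2*z + 1)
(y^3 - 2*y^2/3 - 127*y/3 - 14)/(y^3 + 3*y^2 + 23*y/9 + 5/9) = 3*(y^2 - y - 42)/(3*y^2 + 8*y + 5)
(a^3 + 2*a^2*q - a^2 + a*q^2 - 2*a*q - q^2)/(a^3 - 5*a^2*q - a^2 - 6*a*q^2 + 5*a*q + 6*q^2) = (-a - q)/(-a + 6*q)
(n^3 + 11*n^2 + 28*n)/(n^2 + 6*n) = (n^2 + 11*n + 28)/(n + 6)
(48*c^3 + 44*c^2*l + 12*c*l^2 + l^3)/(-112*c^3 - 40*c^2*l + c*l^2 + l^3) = (-12*c^2 - 8*c*l - l^2)/(28*c^2 + 3*c*l - l^2)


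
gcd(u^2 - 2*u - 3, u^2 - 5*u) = 1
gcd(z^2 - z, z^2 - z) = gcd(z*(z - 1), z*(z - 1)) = z^2 - z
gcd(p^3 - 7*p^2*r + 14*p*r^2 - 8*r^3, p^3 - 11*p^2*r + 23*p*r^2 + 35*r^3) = 1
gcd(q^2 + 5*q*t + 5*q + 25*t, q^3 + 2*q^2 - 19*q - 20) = q + 5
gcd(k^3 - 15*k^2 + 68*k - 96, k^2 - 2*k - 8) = k - 4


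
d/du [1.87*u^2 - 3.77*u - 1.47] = 3.74*u - 3.77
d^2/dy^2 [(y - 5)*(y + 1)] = 2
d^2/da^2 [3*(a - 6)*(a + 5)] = 6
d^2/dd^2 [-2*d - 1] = 0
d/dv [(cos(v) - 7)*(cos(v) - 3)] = 2*(5 - cos(v))*sin(v)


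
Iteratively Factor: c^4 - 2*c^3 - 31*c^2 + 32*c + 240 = (c + 3)*(c^3 - 5*c^2 - 16*c + 80) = (c + 3)*(c + 4)*(c^2 - 9*c + 20) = (c - 5)*(c + 3)*(c + 4)*(c - 4)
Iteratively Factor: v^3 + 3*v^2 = (v + 3)*(v^2) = v*(v + 3)*(v)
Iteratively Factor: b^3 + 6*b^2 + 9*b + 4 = (b + 1)*(b^2 + 5*b + 4) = (b + 1)*(b + 4)*(b + 1)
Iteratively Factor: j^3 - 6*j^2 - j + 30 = (j - 3)*(j^2 - 3*j - 10) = (j - 3)*(j + 2)*(j - 5)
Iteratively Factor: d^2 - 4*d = (d)*(d - 4)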